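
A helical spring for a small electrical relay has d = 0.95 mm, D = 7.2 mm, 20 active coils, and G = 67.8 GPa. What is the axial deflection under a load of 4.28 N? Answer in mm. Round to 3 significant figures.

k = Gd⁴/(8D³N_a) = (67.8×10³)(0.95⁴)/(8·7.2³·20) = 0.92471 N/mm
δ = F/k = 4.28 / 0.92471 = 4.6285 mm

4.63 mm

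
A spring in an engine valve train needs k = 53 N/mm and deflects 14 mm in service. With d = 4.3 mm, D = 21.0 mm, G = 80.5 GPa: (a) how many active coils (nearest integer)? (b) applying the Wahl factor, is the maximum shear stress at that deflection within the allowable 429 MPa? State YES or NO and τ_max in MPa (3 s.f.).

N_a = Gd⁴/(8D³k) = (80.5×10³)(4.3⁴)/(8·21.0³·53) = 7.009 → N_a = 7
Actual rate k = Gd⁴/(8D³·7) = 53.067 N/mm
Working load F = kδ = 53.067·14 = 742.94 N
C = 21.0/4.3 = 4.8837; K_W = (4C−1)/(4C−4)+0.615/C = 1.3190
τ_max = K_W·8FD/(πd³) = 1.3190·499.7 = 659.12 MPa
τ_max > 429 MPa → exceeds allowable

(a) 7 coils; (b) NO, τ_max = 659 MPa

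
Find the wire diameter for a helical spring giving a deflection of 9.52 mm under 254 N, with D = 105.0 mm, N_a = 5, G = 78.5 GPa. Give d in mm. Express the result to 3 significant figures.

11.2 mm

Required rate k = F/δ = 254/9.52 = 26.681 N/mm
d = (8D³N_a·k / G)^(1/4) = (8·105.0³·5·26.681 / (78.5×10³))^0.25
  = (15738)^0.25 = 11.2005 mm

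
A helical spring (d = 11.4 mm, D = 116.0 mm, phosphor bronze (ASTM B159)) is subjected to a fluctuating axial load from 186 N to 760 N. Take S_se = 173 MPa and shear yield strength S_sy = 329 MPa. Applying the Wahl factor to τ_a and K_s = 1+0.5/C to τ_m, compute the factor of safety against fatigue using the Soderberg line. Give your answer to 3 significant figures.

1.47

C = D/d = 116.0/11.4 = 10.1754; K_W = (4C−1)/(4C−4)+0.615/C = 1.1422; K_s = 1+0.5/C = 1.0491
F_a = (F_max−F_min)/2 = 287 N; F_m = (F_max+F_min)/2 = 473 N
τ_a = K_W·8F_aD/(πd³) = 1.1422 × 57.222 = 65.358 MPa
τ_m = K_s·8F_mD/(πd³) = 1.0491 × 94.307 = 98.941 MPa
Soderberg: 1/n_f = τ_a/S_se + τ_m/S_sy = 65.358/173 + 98.941/329 = 0.37779 + 0.30073 = 0.67853
n_f = 1/0.67853 = 1.474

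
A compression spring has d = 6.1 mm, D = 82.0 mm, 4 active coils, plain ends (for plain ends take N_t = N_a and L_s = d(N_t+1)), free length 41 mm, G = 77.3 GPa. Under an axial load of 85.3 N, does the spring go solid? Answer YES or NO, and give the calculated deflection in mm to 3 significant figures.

YES, δ = 14.1 mm

k = Gd⁴/(8D³N_a) = (77.3×10³)(6.1⁴)/(8·82.0³·4) = 6.0661 N/mm
N_t = 4; L_s = 6.1·5 = 30.5 mm; δ_solid = L₀ − L_s = 41 − 30.5 = 10.5 mm
δ = F/k = 85.3/6.0661 = 14.062 mm
δ ≥ δ_solid → spring goes solid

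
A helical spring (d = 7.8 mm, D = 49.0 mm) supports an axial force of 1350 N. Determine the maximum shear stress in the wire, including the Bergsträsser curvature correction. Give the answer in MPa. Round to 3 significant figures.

Spring index C = D/d = 49.0/7.8 = 6.2821
K_B = (4C+2)/(4C−3) = 27.128/22.128 = 1.2260
τ₀ = 8FD/(πd³) = 8·1350·49.0/(π·7.8³) = 529200/1490.8 = 354.97 MPa
τ_max = K·τ₀ = 1.2260 × 354.97 = 435.17 MPa

435 MPa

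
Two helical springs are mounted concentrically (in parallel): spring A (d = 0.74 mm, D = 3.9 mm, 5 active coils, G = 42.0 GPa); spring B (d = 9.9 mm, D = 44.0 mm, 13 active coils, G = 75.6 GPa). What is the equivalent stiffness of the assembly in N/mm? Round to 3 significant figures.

87.3 N/mm

k_A = Gd⁴/(8D³N_a) = (42.0×10³)(0.74⁴)/(8·3.9³·5) = 5.3079 N/mm
k_B = Gd⁴/(8D³N_a) = (75.6×10³)(9.9⁴)/(8·44.0³·13) = 81.973 N/mm
Parallel: k_eq = 5.3079 + 81.973 = 87.281 N/mm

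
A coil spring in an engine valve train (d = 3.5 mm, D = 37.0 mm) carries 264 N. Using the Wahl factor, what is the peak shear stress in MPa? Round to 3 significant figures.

Spring index C = D/d = 37.0/3.5 = 10.5714
K_W = (4C−1)/(4C−4) + 0.615/C = 41.286/38.286 + 0.0582 = 1.1365
τ₀ = 8FD/(πd³) = 8·264·37.0/(π·3.5³) = 78144/134.7 = 580.15 MPa
τ_max = K·τ₀ = 1.1365 × 580.15 = 659.36 MPa

659 MPa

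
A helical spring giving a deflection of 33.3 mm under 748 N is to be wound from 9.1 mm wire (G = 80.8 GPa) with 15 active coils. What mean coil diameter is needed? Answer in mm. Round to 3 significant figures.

Required rate k = F/δ = 748/33.3 = 22.462 N/mm
D = (Gd⁴/(8N_a·k))^(1/3) = (80.8×10³·9.1⁴/(8·15·22.462))^(1/3)
  = (205560)^(1/3) = 59.0173 mm

59.0 mm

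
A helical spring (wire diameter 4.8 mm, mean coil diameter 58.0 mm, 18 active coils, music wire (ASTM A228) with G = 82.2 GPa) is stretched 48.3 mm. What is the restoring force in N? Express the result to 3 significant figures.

k = Gd⁴/(8D³N_a) = (82.2×10³)(4.8⁴)/(8·58.0³·18) = 1.5531 N/mm
F = k·δ = 1.5531 × 48.3 = 75.013 N

75.0 N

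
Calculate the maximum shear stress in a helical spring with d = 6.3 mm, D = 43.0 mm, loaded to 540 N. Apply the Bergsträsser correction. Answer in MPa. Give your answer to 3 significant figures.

285 MPa

Spring index C = D/d = 43.0/6.3 = 6.8254
K_B = (4C+2)/(4C−3) = 29.302/24.302 = 1.2057
τ₀ = 8FD/(πd³) = 8·540·43.0/(π·6.3³) = 185760/785.55 = 236.47 MPa
τ_max = K·τ₀ = 1.2057 × 236.47 = 285.13 MPa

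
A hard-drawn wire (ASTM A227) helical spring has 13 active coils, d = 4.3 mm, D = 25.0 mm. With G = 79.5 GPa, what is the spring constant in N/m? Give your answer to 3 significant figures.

k = Gd⁴/(8D³N_a) = (79.5×10³ × 4.3⁴) / (8 × 25.0³ × 13)
  = 2.71795e+07 / 1.625e+06 = 16.726 N/mm = 16726 N/m

16700 N/m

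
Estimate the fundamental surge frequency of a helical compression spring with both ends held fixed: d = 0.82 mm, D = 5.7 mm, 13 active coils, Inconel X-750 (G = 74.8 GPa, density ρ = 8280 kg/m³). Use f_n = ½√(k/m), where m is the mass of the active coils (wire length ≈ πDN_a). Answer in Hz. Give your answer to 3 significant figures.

k = Gd⁴/(8D³N_a) = (74.8×10³)(0.82⁴)/(8·5.7³·13) = 1.7559 N/mm = 1755.9 N/m
Wire length L = πDN_a = π·5.7·13 = 232.79 mm
m = ρ·(πd²/4)·L = 8280 × 0.5281×10⁻⁶ m² × 0.23279 m = 0.0010179 kg
f_n = ½√(k/m) = 0.5·√(1755.9/0.0010179) = 0.5·√(1.725e+06) = 656.69 Hz

657 Hz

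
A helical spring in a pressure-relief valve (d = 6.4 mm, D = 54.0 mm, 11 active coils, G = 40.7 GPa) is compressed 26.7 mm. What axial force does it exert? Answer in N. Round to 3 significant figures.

k = Gd⁴/(8D³N_a) = (40.7×10³)(6.4⁴)/(8·54.0³·11) = 4.9278 N/mm
F = k·δ = 4.9278 × 26.7 = 131.57 N

132 N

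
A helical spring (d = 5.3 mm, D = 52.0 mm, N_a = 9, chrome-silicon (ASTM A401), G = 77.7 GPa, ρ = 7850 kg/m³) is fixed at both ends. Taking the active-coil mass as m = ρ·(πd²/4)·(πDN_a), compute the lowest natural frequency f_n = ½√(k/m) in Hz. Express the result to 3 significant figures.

k = Gd⁴/(8D³N_a) = (77.7×10³)(5.3⁴)/(8·52.0³·9) = 6.0559 N/mm = 6055.9 N/m
Wire length L = πDN_a = π·52.0·9 = 1470.3 mm
m = ρ·(πd²/4)·L = 7850 × 22.062×10⁻⁶ m² × 1.4703 m = 0.25463 kg
f_n = ½√(k/m) = 0.5·√(6055.9/0.25463) = 0.5·√(23783) = 77.109 Hz

77.1 Hz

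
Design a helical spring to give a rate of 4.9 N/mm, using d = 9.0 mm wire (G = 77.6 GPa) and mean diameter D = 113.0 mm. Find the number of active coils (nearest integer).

N_a = Gd⁴/(8D³k) = (77.6×10³ × 9.0⁴)/(8 × 113.0³ × 4.9)
    = 5.09134e+08 / 5.65616e+07 = 9.001 → 9 coils

9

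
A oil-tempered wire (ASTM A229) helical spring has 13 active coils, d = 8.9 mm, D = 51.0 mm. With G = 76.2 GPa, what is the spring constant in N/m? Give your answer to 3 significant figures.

k = Gd⁴/(8D³N_a) = (76.2×10³ × 8.9⁴) / (8 × 51.0³ × 13)
  = 4.78096e+08 / 1.37957e+07 = 34.655 N/mm = 34655 N/m

34700 N/m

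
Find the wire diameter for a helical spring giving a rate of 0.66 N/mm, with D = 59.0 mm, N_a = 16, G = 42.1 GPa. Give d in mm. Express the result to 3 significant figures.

d = (8D³N_a·k / G)^(1/4) = (8·59.0³·16·0.66 / (42.1×10³))^0.25
  = (412.12)^0.25 = 4.5056 mm

4.51 mm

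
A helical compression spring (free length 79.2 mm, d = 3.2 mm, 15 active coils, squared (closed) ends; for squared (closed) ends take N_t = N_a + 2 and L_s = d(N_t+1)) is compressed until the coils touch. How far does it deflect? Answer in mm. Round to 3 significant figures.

21.6 mm

N_t = 17; L_s = 3.2·18 = 57.6 mm
δ_solid = L₀ − L_s = 79.2 − 57.6 = 21.6 mm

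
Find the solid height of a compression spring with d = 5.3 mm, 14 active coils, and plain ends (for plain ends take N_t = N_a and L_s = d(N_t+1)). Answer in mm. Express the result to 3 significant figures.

79.5 mm

plain ends: N_t = N_a = 14
L_s = d·(N_t+1) = 5.3 × 15 = 79.5 mm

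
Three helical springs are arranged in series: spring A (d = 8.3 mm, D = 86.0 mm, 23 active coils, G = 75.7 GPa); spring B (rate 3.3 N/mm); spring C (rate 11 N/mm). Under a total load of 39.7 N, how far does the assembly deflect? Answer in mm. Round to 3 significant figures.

28.6 mm

k_A = Gd⁴/(8D³N_a) = (75.7×10³)(8.3⁴)/(8·86.0³·23) = 3.0697 N/mm
Series: 1/k_eq = 1/3.0697 + 1/3.3 + 1/11 = 0.7197; k_eq = 1.3895 N/mm
δ = F/k_eq = 39.7/1.3895 = 28.572 mm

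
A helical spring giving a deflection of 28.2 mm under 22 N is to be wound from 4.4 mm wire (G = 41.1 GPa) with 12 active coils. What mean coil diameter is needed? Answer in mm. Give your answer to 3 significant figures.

59.0 mm

Required rate k = F/δ = 22/28.2 = 0.78014 N/mm
D = (Gd⁴/(8N_a·k))^(1/3) = (41.1×10³·4.4⁴/(8·12·0.78014))^(1/3)
  = (205687)^(1/3) = 59.0295 mm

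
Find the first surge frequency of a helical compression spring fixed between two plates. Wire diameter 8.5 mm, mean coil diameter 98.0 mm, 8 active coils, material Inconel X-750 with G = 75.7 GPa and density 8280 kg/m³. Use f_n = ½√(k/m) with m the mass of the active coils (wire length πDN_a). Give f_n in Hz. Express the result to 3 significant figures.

k = Gd⁴/(8D³N_a) = (75.7×10³)(8.5⁴)/(8·98.0³·8) = 6.5601 N/mm = 6560.1 N/m
Wire length L = πDN_a = π·98.0·8 = 2463 mm
m = ρ·(πd²/4)·L = 8280 × 56.745×10⁻⁶ m² × 2.463 m = 1.1572 kg
f_n = ½√(k/m) = 0.5·√(6560.1/1.1572) = 0.5·√(5668.8) = 37.646 Hz

37.6 Hz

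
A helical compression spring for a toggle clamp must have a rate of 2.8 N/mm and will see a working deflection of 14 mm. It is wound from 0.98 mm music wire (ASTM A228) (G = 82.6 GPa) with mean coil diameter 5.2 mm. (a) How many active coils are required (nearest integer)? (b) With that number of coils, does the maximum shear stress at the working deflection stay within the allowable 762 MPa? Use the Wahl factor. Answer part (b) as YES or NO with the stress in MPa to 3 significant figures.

(a) 24 coils; (b) YES, τ_max = 717 MPa

N_a = Gd⁴/(8D³k) = (82.6×10³)(0.98⁴)/(8·5.2³·2.8) = 24.19 → N_a = 24
Actual rate k = Gd⁴/(8D³·24) = 2.8221 N/mm
Working load F = kδ = 2.8221·14 = 39.509 N
C = 5.2/0.98 = 5.3061; K_W = (4C−1)/(4C−4)+0.615/C = 1.2901
τ_max = K_W·8FD/(πd³) = 1.2901·555.86 = 717.1 MPa
τ_max ≤ 762 MPa → acceptable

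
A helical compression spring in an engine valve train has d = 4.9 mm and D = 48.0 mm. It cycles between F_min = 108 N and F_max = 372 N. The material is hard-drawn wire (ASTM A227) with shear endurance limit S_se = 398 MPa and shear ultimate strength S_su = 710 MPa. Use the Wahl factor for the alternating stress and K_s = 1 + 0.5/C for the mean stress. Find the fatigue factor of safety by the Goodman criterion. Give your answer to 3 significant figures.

C = D/d = 48.0/4.9 = 9.7959; K_W = (4C−1)/(4C−4)+0.615/C = 1.1480; K_s = 1+0.5/C = 1.0510
F_a = (F_max−F_min)/2 = 132 N; F_m = (F_max+F_min)/2 = 240 N
τ_a = K_W·8F_aD/(πd³) = 1.1480 × 137.14 = 157.44 MPa
τ_m = K_s·8F_mD/(πd³) = 1.0510 × 249.35 = 262.07 MPa
Goodman: 1/n_f = τ_a/S_se + τ_m/S_su = 157.44/398 + 262.07/710 = 0.39559 + 0.36912 = 0.76471
n_f = 1/0.76471 = 1.308

1.31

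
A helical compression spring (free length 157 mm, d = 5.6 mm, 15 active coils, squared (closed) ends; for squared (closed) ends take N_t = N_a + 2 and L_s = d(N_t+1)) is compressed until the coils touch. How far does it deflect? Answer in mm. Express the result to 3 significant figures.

56.2 mm

N_t = 17; L_s = 5.6·18 = 100.8 mm
δ_solid = L₀ − L_s = 157 − 100.8 = 56.2 mm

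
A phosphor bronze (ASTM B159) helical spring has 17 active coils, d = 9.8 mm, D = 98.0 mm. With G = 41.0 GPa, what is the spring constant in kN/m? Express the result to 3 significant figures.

k = Gd⁴/(8D³N_a) = (41.0×10³ × 9.8⁴) / (8 × 98.0³ × 17)
  = 3.78171e+08 / 1.28002e+08 = 2.9544 N/mm

2.95 kN/m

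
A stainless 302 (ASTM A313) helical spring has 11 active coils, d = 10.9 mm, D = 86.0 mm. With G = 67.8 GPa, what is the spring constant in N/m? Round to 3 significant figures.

17100 N/m

k = Gd⁴/(8D³N_a) = (67.8×10³ × 10.9⁴) / (8 × 86.0³ × 11)
  = 9.57052e+08 / 5.59729e+07 = 17.098 N/mm = 17098 N/m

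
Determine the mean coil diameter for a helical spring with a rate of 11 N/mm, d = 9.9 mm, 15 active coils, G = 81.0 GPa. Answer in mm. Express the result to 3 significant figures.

83.8 mm

D = (Gd⁴/(8N_a·k))^(1/3) = (81.0×10³·9.9⁴/(8·15·11))^(1/3)
  = (589457)^(1/3) = 83.8463 mm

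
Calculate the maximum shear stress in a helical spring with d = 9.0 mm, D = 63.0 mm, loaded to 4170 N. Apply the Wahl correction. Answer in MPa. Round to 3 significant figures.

1110 MPa

Spring index C = D/d = 63.0/9.0 = 7.0000
K_W = (4C−1)/(4C−4) + 0.615/C = 27.000/24.000 + 0.0879 = 1.2129
τ₀ = 8FD/(πd³) = 8·4170·63.0/(π·9.0³) = 2.10168e+06/2290.2 = 917.68 MPa
τ_max = K·τ₀ = 1.2129 × 917.68 = 1113 MPa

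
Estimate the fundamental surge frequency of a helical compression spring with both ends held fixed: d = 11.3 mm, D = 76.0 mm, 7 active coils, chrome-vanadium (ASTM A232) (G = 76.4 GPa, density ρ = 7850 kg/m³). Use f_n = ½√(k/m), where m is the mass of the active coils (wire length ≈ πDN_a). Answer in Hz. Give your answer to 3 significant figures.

98.1 Hz

k = Gd⁴/(8D³N_a) = (76.4×10³)(11.3⁴)/(8·76.0³·7) = 50.673 N/mm = 50673 N/m
Wire length L = πDN_a = π·76.0·7 = 1671.3 mm
m = ρ·(πd²/4)·L = 7850 × 100.29×10⁻⁶ m² × 1.6713 m = 1.3158 kg
f_n = ½√(k/m) = 0.5·√(50673/1.3158) = 0.5·√(38512) = 98.123 Hz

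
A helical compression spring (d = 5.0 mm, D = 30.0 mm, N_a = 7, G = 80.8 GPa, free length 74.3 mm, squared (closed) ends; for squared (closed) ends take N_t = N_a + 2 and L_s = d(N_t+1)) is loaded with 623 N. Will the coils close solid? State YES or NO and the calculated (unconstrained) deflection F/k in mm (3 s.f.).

k = Gd⁴/(8D³N_a) = (80.8×10³)(5.0⁴)/(8·30.0³·7) = 33.399 N/mm
N_t = 9; L_s = 5.0·10 = 50 mm; δ_solid = L₀ − L_s = 74.3 − 50 = 24.3 mm
δ = F/k = 623/33.399 = 18.653 mm
δ < δ_solid → spring does not go solid

NO, δ = 18.7 mm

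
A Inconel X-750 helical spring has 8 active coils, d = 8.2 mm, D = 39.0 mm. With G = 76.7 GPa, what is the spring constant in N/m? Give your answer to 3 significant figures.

k = Gd⁴/(8D³N_a) = (76.7×10³ × 8.2⁴) / (8 × 39.0³ × 8)
  = 3.46777e+08 / 3.79642e+06 = 91.343 N/mm = 91343 N/m

91300 N/m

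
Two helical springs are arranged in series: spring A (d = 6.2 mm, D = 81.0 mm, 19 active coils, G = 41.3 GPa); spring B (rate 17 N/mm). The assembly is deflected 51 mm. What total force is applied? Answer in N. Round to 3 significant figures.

36.9 N

k_A = Gd⁴/(8D³N_a) = (41.3×10³)(6.2⁴)/(8·81.0³·19) = 0.75547 N/mm
Series: 1/k_eq = 1/0.75547 + 1/17 = 1.3825; k_eq = 0.72333 N/mm
F = k_eq·δ = 0.72333·51 = 36.89 N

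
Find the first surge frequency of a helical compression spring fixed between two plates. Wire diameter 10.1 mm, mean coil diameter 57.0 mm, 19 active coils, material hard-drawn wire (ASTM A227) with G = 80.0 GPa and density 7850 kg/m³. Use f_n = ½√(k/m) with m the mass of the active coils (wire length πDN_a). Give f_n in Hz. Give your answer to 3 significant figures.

k = Gd⁴/(8D³N_a) = (80.0×10³)(10.1⁴)/(8·57.0³·19) = 29.574 N/mm = 29574 N/m
Wire length L = πDN_a = π·57.0·19 = 3402.3 mm
m = ρ·(πd²/4)·L = 7850 × 80.118×10⁻⁶ m² × 3.4023 m = 2.1398 kg
f_n = ½√(k/m) = 0.5·√(29574/2.1398) = 0.5·√(13821) = 58.781 Hz

58.8 Hz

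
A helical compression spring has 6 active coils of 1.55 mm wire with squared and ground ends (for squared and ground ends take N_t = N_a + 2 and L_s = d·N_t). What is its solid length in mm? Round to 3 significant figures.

12.4 mm

squared and ground ends: N_t = N_a + 2 = 6 + 2 = 8
L_s = d·N_t = 1.55 × 8 = 12.4 mm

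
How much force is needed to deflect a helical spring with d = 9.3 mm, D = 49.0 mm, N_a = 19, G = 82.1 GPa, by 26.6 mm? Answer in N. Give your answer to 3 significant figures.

k = Gd⁴/(8D³N_a) = (82.1×10³)(9.3⁴)/(8·49.0³·19) = 34.343 N/mm
F = k·δ = 34.343 × 26.6 = 913.53 N

914 N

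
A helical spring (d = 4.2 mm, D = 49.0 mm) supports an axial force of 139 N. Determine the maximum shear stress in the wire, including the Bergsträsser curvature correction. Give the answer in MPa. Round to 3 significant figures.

261 MPa

Spring index C = D/d = 49.0/4.2 = 11.6667
K_B = (4C+2)/(4C−3) = 48.667/43.667 = 1.1145
τ₀ = 8FD/(πd³) = 8·139·49.0/(π·4.2³) = 54488/232.75 = 234.1 MPa
τ_max = K·τ₀ = 1.1145 × 234.1 = 260.91 MPa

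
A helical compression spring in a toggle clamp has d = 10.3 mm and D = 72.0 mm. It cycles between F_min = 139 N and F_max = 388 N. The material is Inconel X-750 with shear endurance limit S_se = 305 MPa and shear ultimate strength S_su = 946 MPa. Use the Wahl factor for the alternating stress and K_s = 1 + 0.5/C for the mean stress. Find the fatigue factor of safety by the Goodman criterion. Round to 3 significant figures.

7.51

C = D/d = 72.0/10.3 = 6.9903; K_W = (4C−1)/(4C−4)+0.615/C = 1.2132; K_s = 1+0.5/C = 1.0715
F_a = (F_max−F_min)/2 = 124.5 N; F_m = (F_max+F_min)/2 = 263.5 N
τ_a = K_W·8F_aD/(πd³) = 1.2132 × 20.89 = 25.343 MPa
τ_m = K_s·8F_mD/(πd³) = 1.0715 × 44.212 = 47.375 MPa
Goodman: 1/n_f = τ_a/S_se + τ_m/S_su = 25.343/305 + 47.375/946 = 0.08309 + 0.05008 = 0.13317
n_f = 1/0.13317 = 7.509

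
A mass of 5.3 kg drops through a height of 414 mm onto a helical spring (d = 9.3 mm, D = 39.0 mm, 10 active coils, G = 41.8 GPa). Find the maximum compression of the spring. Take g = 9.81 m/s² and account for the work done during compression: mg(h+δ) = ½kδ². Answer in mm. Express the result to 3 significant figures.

k = Gd⁴/(8D³N_a) = (41.8×10³)(9.3⁴)/(8·39.0³·10) = 65.891 N/mm
W = mg = 5.3 × 9.81 = 51.993 N
½kδ² − Wδ − Wh = 0 → δ = (W + √(W² + 2kWh))/k
δ = (51.993 + √(2703.3 + 2.83661e+06))/65.891 = (51.993 + 1685)/65.891 = 26.362 mm

26.4 mm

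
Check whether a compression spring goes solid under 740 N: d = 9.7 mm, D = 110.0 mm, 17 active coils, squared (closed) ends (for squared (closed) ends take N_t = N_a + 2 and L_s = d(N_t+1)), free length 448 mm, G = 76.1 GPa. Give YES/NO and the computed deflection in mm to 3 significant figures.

NO, δ = 199 mm

k = Gd⁴/(8D³N_a) = (76.1×10³)(9.7⁴)/(8·110.0³·17) = 3.7218 N/mm
N_t = 19; L_s = 9.7·20 = 194 mm; δ_solid = L₀ − L_s = 448 − 194 = 254 mm
δ = F/k = 740/3.7218 = 198.83 mm
δ < δ_solid → spring does not go solid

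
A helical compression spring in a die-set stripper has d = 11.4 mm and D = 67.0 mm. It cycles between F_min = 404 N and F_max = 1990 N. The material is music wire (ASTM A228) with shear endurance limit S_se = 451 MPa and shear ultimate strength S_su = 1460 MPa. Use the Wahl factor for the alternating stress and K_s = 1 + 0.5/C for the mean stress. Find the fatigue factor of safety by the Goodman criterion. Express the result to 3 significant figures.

C = D/d = 67.0/11.4 = 5.8772; K_W = (4C−1)/(4C−4)+0.615/C = 1.2584; K_s = 1+0.5/C = 1.0851
F_a = (F_max−F_min)/2 = 793 N; F_m = (F_max+F_min)/2 = 1197 N
τ_a = K_W·8F_aD/(πd³) = 1.2584 × 91.322 = 114.92 MPa
τ_m = K_s·8F_mD/(πd³) = 1.0851 × 137.85 = 149.57 MPa
Goodman: 1/n_f = τ_a/S_se + τ_m/S_su = 114.92/451 + 149.57/1460 = 0.25481 + 0.10245 = 0.35726
n_f = 1/0.35726 = 2.799

2.80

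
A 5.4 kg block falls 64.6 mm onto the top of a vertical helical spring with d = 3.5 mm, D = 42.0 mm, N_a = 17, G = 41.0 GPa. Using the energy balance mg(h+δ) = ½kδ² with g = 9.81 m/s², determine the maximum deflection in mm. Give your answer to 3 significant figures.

k = Gd⁴/(8D³N_a) = (41.0×10³)(3.5⁴)/(8·42.0³·17) = 0.61062 N/mm
W = mg = 5.4 × 9.81 = 52.974 N
½kδ² − Wδ − Wh = 0 → δ = (W + √(W² + 2kWh))/k
δ = (52.974 + √(2806.2 + 4179.21))/0.61062 = (52.974 + 83.579)/0.61062 = 223.63 mm

224 mm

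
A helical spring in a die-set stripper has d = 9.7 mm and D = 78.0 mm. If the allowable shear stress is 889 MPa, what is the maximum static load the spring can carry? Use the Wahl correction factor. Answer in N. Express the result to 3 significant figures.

C = D/d = 78.0/9.7 = 8.0412
K_W = (4C−1)/(4C−4) + 0.615/C = 31.165/28.165 + 0.0765 = 1.1830
τ_max = K·8FD/(πd³) → F_max = τ_allow·πd³/(8DK)
F_max = 889·π·9.7³/(8·78.0·1.1830) = 2.549e+06/738.19 = 3453 N

3450 N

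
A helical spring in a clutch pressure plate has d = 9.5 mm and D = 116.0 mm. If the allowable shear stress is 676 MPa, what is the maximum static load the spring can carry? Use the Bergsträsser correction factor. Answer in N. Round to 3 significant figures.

1770 N

C = D/d = 116.0/9.5 = 12.2105
K_B = (4C+2)/(4C−3) = 50.842/45.842 = 1.1091
τ_max = K·8FD/(πd³) → F_max = τ_allow·πd³/(8DK)
F_max = 676·π·9.5³/(8·116.0·1.1091) = 1.8208e+06/1029.2 = 1769.1 N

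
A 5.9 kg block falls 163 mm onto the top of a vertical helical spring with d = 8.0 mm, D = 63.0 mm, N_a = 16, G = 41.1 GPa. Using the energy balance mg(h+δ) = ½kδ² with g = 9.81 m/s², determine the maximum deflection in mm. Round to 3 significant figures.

k = Gd⁴/(8D³N_a) = (41.1×10³)(8.0⁴)/(8·63.0³·16) = 5.2598 N/mm
W = mg = 5.9 × 9.81 = 57.879 N
½kδ² − Wδ − Wh = 0 → δ = (W + √(W² + 2kWh))/k
δ = (57.879 + √(3350 + 99245))/5.2598 = (57.879 + 320.3)/5.2598 = 71.901 mm

71.9 mm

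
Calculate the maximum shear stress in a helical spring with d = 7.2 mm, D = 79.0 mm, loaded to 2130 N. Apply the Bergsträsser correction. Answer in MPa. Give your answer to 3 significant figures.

Spring index C = D/d = 79.0/7.2 = 10.9722
K_B = (4C+2)/(4C−3) = 45.889/40.889 = 1.1223
τ₀ = 8FD/(πd³) = 8·2130·79.0/(π·7.2³) = 1.34616e+06/1172.6 = 1148 MPa
τ_max = K·τ₀ = 1.1223 × 1148 = 1288.4 MPa

1290 MPa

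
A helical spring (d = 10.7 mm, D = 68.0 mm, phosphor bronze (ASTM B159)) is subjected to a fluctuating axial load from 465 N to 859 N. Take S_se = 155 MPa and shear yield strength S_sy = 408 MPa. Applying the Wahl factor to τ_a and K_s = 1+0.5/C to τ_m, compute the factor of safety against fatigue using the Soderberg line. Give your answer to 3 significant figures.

C = D/d = 68.0/10.7 = 6.3551; K_W = (4C−1)/(4C−4)+0.615/C = 1.2368; K_s = 1+0.5/C = 1.0787
F_a = (F_max−F_min)/2 = 197 N; F_m = (F_max+F_min)/2 = 662 N
τ_a = K_W·8F_aD/(πd³) = 1.2368 × 27.846 = 34.441 MPa
τ_m = K_s·8F_mD/(πd³) = 1.0787 × 93.574 = 100.94 MPa
Soderberg: 1/n_f = τ_a/S_se + τ_m/S_sy = 34.441/155 + 100.94/408 = 0.22220 + 0.24739 = 0.46959
n_f = 1/0.46959 = 2.13

2.13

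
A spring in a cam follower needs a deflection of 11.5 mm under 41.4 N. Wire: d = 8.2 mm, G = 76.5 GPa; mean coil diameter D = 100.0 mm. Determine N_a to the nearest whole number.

Required rate k = F/δ = 41.4/11.5 = 3.6 N/mm
N_a = Gd⁴/(8D³k) = (76.5×10³ × 8.2⁴)/(8 × 100.0³ × 3.6)
    = 3.45873e+08 / 2.88e+07 = 12.01 → 12 coils

12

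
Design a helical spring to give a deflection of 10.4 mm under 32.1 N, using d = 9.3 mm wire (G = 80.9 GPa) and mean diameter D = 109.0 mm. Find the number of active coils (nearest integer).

Required rate k = F/δ = 32.1/10.4 = 3.0865 N/mm
N_a = Gd⁴/(8D³k) = (80.9×10³ × 9.3⁴)/(8 × 109.0³ × 3.0865)
    = 6.05174e+08 / 3.19773e+07 = 18.93 → 19 coils

19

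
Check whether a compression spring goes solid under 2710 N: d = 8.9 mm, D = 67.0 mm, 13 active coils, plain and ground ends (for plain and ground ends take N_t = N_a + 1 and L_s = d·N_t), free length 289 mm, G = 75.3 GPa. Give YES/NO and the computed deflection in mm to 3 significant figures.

YES, δ = 179 mm

k = Gd⁴/(8D³N_a) = (75.3×10³)(8.9⁴)/(8·67.0³·13) = 15.104 N/mm
N_t = 14; L_s = 8.9·14 = 124.6 mm; δ_solid = L₀ − L_s = 289 − 124.6 = 164.4 mm
δ = F/k = 2710/15.104 = 179.42 mm
δ ≥ δ_solid → spring goes solid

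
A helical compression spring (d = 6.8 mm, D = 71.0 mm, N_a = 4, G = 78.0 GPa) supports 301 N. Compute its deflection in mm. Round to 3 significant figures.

20.7 mm

k = Gd⁴/(8D³N_a) = (78.0×10³)(6.8⁴)/(8·71.0³·4) = 14.561 N/mm
δ = F/k = 301 / 14.561 = 20.671 mm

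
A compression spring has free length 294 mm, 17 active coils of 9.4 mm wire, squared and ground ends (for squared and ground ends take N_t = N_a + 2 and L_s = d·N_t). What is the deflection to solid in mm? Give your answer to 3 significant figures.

115 mm

N_t = 19; L_s = 9.4·19 = 178.6 mm
δ_solid = L₀ − L_s = 294 − 178.6 = 115.4 mm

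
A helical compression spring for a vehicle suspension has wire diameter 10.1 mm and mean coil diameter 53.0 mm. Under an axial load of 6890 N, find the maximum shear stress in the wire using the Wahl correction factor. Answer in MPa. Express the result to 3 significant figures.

Spring index C = D/d = 53.0/10.1 = 5.2475
K_W = (4C−1)/(4C−4) + 0.615/C = 19.990/16.990 + 0.1172 = 1.2938
τ₀ = 8FD/(πd³) = 8·6890·53.0/(π·10.1³) = 2.92136e+06/3236.8 = 902.55 MPa
τ_max = K·τ₀ = 1.2938 × 902.55 = 1167.7 MPa

1170 MPa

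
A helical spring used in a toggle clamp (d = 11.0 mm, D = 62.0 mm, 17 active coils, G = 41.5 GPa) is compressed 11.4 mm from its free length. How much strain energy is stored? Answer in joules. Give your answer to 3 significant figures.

1.22 J

k = Gd⁴/(8D³N_a) = (41.5×10³)(11.0⁴)/(8·62.0³·17) = 18.746 N/mm
U = ½kδ² = 0.5 × 18.746 × 11.4² = 1218.1 N·mm = 1.2181 J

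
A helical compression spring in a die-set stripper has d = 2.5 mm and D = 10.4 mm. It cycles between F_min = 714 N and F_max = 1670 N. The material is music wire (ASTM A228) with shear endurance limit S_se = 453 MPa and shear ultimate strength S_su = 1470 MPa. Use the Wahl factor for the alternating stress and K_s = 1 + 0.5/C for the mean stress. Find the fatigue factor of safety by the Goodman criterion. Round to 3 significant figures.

0.249

C = D/d = 10.4/2.5 = 4.1600; K_W = (4C−1)/(4C−4)+0.615/C = 1.3852; K_s = 1+0.5/C = 1.1202
F_a = (F_max−F_min)/2 = 478 N; F_m = (F_max+F_min)/2 = 1192 N
τ_a = K_W·8F_aD/(πd³) = 1.3852 × 810.18 = 1122.2 MPa
τ_m = K_s·8F_mD/(πd³) = 1.1202 × 2020.4 = 2263.2 MPa
Goodman: 1/n_f = τ_a/S_se + τ_m/S_su = 1122.2/453 + 2263.2/1470 = 2.47736 + 1.53959 = 4.0169
n_f = 1/4.0169 = 0.2489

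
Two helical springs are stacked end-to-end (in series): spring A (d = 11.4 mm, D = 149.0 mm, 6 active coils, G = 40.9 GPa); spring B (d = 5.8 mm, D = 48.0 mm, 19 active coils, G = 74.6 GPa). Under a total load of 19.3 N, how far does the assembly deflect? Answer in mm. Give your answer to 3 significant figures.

8.28 mm

k_A = Gd⁴/(8D³N_a) = (40.9×10³)(11.4⁴)/(8·149.0³·6) = 4.3505 N/mm
k_B = Gd⁴/(8D³N_a) = (74.6×10³)(5.8⁴)/(8·48.0³·19) = 5.0221 N/mm
Series: 1/k_eq = 1/4.3505 + 1/5.0221 = 0.42898; k_eq = 2.3311 N/mm
δ = F/k_eq = 19.3/2.3311 = 8.2793 mm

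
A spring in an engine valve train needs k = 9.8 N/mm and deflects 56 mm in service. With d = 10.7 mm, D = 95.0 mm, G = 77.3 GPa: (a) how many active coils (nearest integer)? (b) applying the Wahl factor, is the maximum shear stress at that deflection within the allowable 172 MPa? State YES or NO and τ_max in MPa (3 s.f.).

(a) 15 coils; (b) YES, τ_max = 127 MPa

N_a = Gd⁴/(8D³k) = (77.3×10³)(10.7⁴)/(8·95.0³·9.8) = 15.07 → N_a = 15
Actual rate k = Gd⁴/(8D³·15) = 9.8483 N/mm
Working load F = kδ = 9.8483·56 = 551.51 N
C = 95.0/10.7 = 8.8785; K_W = (4C−1)/(4C−4)+0.615/C = 1.1645
τ_max = K_W·8FD/(πd³) = 1.1645·108.91 = 126.82 MPa
τ_max ≤ 172 MPa → acceptable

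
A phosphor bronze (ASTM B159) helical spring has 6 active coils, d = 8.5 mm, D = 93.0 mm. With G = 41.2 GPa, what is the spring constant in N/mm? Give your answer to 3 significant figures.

5.57 N/mm

k = Gd⁴/(8D³N_a) = (41.2×10³ × 8.5⁴) / (8 × 93.0³ × 6)
  = 2.15067e+08 / 3.86091e+07 = 5.5704 N/mm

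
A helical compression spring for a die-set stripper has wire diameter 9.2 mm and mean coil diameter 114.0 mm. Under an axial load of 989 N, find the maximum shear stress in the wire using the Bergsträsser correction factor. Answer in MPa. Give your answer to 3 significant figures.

408 MPa

Spring index C = D/d = 114.0/9.2 = 12.3913
K_B = (4C+2)/(4C−3) = 51.565/46.565 = 1.1074
τ₀ = 8FD/(πd³) = 8·989·114.0/(π·9.2³) = 901968/2446.3 = 368.7 MPa
τ_max = K·τ₀ = 1.1074 × 368.7 = 408.29 MPa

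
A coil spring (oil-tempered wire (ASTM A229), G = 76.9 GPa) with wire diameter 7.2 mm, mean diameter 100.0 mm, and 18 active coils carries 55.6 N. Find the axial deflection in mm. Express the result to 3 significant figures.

38.7 mm

k = Gd⁴/(8D³N_a) = (76.9×10³)(7.2⁴)/(8·100.0³·18) = 1.4351 N/mm
δ = F/k = 55.6 / 1.4351 = 38.742 mm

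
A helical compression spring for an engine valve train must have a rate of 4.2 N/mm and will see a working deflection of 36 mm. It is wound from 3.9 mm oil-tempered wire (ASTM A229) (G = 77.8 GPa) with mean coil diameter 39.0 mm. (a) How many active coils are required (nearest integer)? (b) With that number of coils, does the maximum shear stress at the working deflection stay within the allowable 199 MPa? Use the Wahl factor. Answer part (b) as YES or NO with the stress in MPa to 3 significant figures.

N_a = Gd⁴/(8D³k) = (77.8×10³)(3.9⁴)/(8·39.0³·4.2) = 9.03 → N_a = 9
Actual rate k = Gd⁴/(8D³·9) = 4.2142 N/mm
Working load F = kδ = 4.2142·36 = 151.71 N
C = 39.0/3.9 = 10.0000; K_W = (4C−1)/(4C−4)+0.615/C = 1.1448
τ_max = K_W·8FD/(πd³) = 1.1448·253.99 = 290.78 MPa
τ_max > 199 MPa → exceeds allowable

(a) 9 coils; (b) NO, τ_max = 291 MPa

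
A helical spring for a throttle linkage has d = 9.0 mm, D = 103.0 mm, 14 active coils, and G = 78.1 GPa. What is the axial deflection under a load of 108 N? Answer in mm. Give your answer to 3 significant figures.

k = Gd⁴/(8D³N_a) = (78.1×10³)(9.0⁴)/(8·103.0³·14) = 4.1869 N/mm
δ = F/k = 108 / 4.1869 = 25.795 mm

25.8 mm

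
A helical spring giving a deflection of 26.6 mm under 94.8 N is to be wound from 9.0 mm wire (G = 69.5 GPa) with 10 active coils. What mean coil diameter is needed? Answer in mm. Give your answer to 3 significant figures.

Required rate k = F/δ = 94.8/26.6 = 3.5639 N/mm
D = (Gd⁴/(8N_a·k))^(1/3) = (69.5×10³·9.0⁴/(8·10·3.5639))^(1/3)
  = (1.59933e+06)^(1/3) = 116.9444 mm

117 mm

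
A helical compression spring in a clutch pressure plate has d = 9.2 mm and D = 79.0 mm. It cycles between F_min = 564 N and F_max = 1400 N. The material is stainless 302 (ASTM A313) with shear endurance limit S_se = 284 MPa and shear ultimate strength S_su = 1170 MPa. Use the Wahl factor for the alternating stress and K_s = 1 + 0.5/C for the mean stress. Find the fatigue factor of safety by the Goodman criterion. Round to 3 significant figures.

1.48

C = D/d = 79.0/9.2 = 8.5870; K_W = (4C−1)/(4C−4)+0.615/C = 1.1705; K_s = 1+0.5/C = 1.0582
F_a = (F_max−F_min)/2 = 418 N; F_m = (F_max+F_min)/2 = 982 N
τ_a = K_W·8F_aD/(πd³) = 1.1705 × 107.99 = 126.4 MPa
τ_m = K_s·8F_mD/(πd³) = 1.0582 × 253.7 = 268.47 MPa
Goodman: 1/n_f = τ_a/S_se + τ_m/S_su = 126.4/284 + 268.47/1170 = 0.44507 + 0.22946 = 0.67453
n_f = 1/0.67453 = 1.483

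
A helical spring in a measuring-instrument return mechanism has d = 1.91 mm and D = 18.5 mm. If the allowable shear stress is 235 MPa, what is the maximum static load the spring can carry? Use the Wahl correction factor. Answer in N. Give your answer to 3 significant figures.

30.2 N

C = D/d = 18.5/1.91 = 9.6859
K_W = (4C−1)/(4C−4) + 0.615/C = 37.743/34.743 + 0.0635 = 1.1498
τ_max = K·8FD/(πd³) → F_max = τ_allow·πd³/(8DK)
F_max = 235·π·1.91³/(8·18.5·1.1498) = 5144.2/170.18 = 30.229 N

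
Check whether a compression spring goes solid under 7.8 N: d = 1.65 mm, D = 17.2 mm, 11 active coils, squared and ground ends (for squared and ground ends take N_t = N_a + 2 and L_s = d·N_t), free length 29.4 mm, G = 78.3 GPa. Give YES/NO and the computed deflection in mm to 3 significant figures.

k = Gd⁴/(8D³N_a) = (78.3×10³)(1.65⁴)/(8·17.2³·11) = 1.2961 N/mm
N_t = 13; L_s = 1.65·13 = 21.45 mm; δ_solid = L₀ − L_s = 29.4 − 21.45 = 7.95 mm
δ = F/k = 7.8/1.2961 = 6.0182 mm
δ < δ_solid → spring does not go solid

NO, δ = 6.02 mm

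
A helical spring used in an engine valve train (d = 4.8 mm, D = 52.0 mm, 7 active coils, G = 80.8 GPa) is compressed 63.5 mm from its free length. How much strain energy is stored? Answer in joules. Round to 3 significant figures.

k = Gd⁴/(8D³N_a) = (80.8×10³)(4.8⁴)/(8·52.0³·7) = 5.4473 N/mm
U = ½kδ² = 0.5 × 5.4473 × 63.5² = 10982 N·mm = 10.982 J

11.0 J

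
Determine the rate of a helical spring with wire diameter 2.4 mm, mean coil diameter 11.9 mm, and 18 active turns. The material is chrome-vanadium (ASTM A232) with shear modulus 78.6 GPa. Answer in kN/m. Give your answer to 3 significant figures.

10.7 kN/m

k = Gd⁴/(8D³N_a) = (78.6×10³ × 2.4⁴) / (8 × 11.9³ × 18)
  = 2.60776e+06 / 242663 = 10.746 N/mm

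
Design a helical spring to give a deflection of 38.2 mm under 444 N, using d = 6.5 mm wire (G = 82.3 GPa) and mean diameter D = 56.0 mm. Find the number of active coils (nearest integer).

9

Required rate k = F/δ = 444/38.2 = 11.623 N/mm
N_a = Gd⁴/(8D³k) = (82.3×10³ × 6.5⁴)/(8 × 56.0³ × 11.623)
    = 1.46911e+08 / 1.63295e+07 = 8.997 → 9 coils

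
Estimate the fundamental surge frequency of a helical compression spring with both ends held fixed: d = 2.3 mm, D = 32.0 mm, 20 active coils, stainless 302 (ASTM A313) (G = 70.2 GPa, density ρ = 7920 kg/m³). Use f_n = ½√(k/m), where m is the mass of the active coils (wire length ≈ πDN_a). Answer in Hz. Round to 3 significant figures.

37.6 Hz

k = Gd⁴/(8D³N_a) = (70.2×10³)(2.3⁴)/(8·32.0³·20) = 0.3747 N/mm = 374.7 N/m
Wire length L = πDN_a = π·32.0·20 = 2010.6 mm
m = ρ·(πd²/4)·L = 7920 × 4.1548×10⁻⁶ m² × 2.0106 m = 0.066161 kg
f_n = ½√(k/m) = 0.5·√(374.7/0.066161) = 0.5·√(5663.4) = 37.628 Hz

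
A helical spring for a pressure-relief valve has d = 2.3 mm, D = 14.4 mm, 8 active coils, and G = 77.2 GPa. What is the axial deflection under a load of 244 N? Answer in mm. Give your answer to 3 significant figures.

k = Gd⁴/(8D³N_a) = (77.2×10³)(2.3⁴)/(8·14.4³·8) = 11.305 N/mm
δ = F/k = 244 / 11.305 = 21.584 mm

21.6 mm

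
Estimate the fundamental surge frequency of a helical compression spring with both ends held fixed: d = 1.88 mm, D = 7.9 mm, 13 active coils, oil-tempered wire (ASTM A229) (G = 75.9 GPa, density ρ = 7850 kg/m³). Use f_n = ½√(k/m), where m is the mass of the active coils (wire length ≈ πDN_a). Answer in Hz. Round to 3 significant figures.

k = Gd⁴/(8D³N_a) = (75.9×10³)(1.88⁴)/(8·7.9³·13) = 18.491 N/mm = 18491 N/m
Wire length L = πDN_a = π·7.9·13 = 322.64 mm
m = ρ·(πd²/4)·L = 7850 × 2.7759×10⁻⁶ m² × 0.32264 m = 0.0070307 kg
f_n = ½√(k/m) = 0.5·√(18491/0.0070307) = 0.5·√(2.63e+06) = 810.87 Hz

811 Hz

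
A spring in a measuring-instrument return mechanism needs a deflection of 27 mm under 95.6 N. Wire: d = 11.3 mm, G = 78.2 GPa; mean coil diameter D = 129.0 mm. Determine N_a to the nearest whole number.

Required rate k = F/δ = 95.6/27 = 3.5407 N/mm
N_a = Gd⁴/(8D³k) = (78.2×10³ × 11.3⁴)/(8 × 129.0³ × 3.5407)
    = 1.27503e+09 / 6.0807e+07 = 20.97 → 21 coils

21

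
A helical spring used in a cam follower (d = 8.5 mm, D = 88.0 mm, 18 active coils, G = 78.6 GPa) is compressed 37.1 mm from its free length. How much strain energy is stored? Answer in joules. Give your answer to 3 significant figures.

2.88 J

k = Gd⁴/(8D³N_a) = (78.6×10³)(8.5⁴)/(8·88.0³·18) = 4.1811 N/mm
U = ½kδ² = 0.5 × 4.1811 × 37.1² = 2877.4 N·mm = 2.8774 J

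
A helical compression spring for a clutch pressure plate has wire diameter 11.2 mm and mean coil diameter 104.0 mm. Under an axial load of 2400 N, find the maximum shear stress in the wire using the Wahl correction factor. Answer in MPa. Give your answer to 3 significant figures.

523 MPa

Spring index C = D/d = 104.0/11.2 = 9.2857
K_W = (4C−1)/(4C−4) + 0.615/C = 36.143/33.143 + 0.0662 = 1.1567
τ₀ = 8FD/(πd³) = 8·2400·104.0/(π·11.2³) = 1.9968e+06/4413.7 = 452.41 MPa
τ_max = K·τ₀ = 1.1567 × 452.41 = 523.32 MPa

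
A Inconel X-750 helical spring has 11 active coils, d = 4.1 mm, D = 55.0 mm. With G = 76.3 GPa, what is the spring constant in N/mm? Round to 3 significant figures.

1.47 N/mm

k = Gd⁴/(8D³N_a) = (76.3×10³ × 4.1⁴) / (8 × 55.0³ × 11)
  = 2.15606e+07 / 1.4641e+07 = 1.4726 N/mm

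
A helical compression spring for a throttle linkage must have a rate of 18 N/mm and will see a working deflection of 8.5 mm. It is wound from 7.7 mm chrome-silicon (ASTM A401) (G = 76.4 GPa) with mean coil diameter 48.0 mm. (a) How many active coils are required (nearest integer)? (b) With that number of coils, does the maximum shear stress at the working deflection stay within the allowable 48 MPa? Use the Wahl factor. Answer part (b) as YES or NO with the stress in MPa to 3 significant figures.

N_a = Gd⁴/(8D³k) = (76.4×10³)(7.7⁴)/(8·48.0³·18) = 16.86 → N_a = 17
Actual rate k = Gd⁴/(8D³·17) = 17.856 N/mm
Working load F = kδ = 17.856·8.5 = 151.78 N
C = 48.0/7.7 = 6.2338; K_W = (4C−1)/(4C−4)+0.615/C = 1.2420
τ_max = K_W·8FD/(πd³) = 1.2420·40.637 = 50.469 MPa
τ_max > 48 MPa → exceeds allowable

(a) 17 coils; (b) NO, τ_max = 50.5 MPa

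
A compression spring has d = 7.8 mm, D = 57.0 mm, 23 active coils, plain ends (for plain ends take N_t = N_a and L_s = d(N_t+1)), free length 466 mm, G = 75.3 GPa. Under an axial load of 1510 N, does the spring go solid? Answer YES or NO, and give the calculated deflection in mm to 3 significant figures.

k = Gd⁴/(8D³N_a) = (75.3×10³)(7.8⁴)/(8·57.0³·23) = 8.1796 N/mm
N_t = 23; L_s = 7.8·24 = 187.2 mm; δ_solid = L₀ − L_s = 466 − 187.2 = 278.8 mm
δ = F/k = 1510/8.1796 = 184.61 mm
δ < δ_solid → spring does not go solid

NO, δ = 185 mm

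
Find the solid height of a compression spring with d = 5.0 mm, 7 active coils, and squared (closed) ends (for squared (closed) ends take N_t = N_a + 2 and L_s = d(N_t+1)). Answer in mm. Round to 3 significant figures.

50.0 mm

squared (closed) ends: N_t = N_a + 2 = 7 + 2 = 9
L_s = d·(N_t+1) = 5.0 × 10 = 50 mm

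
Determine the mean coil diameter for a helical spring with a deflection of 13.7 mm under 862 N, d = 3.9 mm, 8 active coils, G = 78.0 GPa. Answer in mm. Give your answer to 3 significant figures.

Required rate k = F/δ = 862/13.7 = 62.92 N/mm
D = (Gd⁴/(8N_a·k))^(1/3) = (78.0×10³·3.9⁴/(8·8·62.92))^(1/3)
  = (4481.12)^(1/3) = 16.4865 mm

16.5 mm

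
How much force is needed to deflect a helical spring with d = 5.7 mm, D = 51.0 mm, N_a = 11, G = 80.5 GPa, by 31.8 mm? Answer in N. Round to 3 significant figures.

231 N

k = Gd⁴/(8D³N_a) = (80.5×10³)(5.7⁴)/(8·51.0³·11) = 7.2795 N/mm
F = k·δ = 7.2795 × 31.8 = 231.49 N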